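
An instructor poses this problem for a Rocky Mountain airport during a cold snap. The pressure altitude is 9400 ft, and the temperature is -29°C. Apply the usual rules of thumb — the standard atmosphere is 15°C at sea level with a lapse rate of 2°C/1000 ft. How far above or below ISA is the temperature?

ISA temperature at 9400 ft = 15 − 2 × (9400/1000) = -3.8°C.
Deviation = OAT − ISA = -29 − (-3.8) = -25.2°C.

ISA-25.2°C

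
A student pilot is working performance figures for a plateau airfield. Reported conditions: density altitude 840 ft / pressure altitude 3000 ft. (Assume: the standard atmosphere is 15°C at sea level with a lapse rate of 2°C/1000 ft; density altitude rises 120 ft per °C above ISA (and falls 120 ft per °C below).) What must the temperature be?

-9°C

Density altitude − pressure altitude = 840 − 3000 = -2160 ft.
At 120 ft/°C that is an ISA deviation of -2160/120 = -18°C.
ISA temperature at 3000 ft = 15 − 2 × (3000/1000) = 9°C.
OAT = ISA + deviation = 9 + (-18) = -9°C.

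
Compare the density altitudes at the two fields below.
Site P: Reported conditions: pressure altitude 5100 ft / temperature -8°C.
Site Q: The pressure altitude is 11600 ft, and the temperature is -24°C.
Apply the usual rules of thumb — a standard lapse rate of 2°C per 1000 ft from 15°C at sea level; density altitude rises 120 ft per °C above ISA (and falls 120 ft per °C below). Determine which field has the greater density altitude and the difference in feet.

Site Q by 6140 ft

Site P: ISA temp = 4.8°C, deviation -12.8°C, DA = 5100 + 120 × (-12.8) = 3564 ft.
Site Q: ISA temp = -8.2°C, deviation -15.8°C, DA = 11600 + 120 × (-15.8) = 9704 ft.
Site Q is higher by 9704 − 3564 = 6140 ft.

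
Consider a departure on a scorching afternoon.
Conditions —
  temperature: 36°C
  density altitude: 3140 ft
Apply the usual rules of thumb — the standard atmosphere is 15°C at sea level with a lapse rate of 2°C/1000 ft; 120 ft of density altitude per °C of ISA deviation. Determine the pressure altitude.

DA = PA + 120 × (OAT − (15 − 2·PA/1000)) = PA + 120·OAT − 1800 + 0.24·PA = 1.24·PA + 120·OAT − 1800.
So 1.24·PA = 3140 − 120 × 36 + 1800 = 620.
PA = 620 / 1.24 = 500 ft.

500 ft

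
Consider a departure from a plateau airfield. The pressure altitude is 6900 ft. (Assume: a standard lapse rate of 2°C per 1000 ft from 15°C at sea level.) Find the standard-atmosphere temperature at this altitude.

ISA temperature = 15 − 2 × (6900/1000) = 15 − 13.8 = 1.2°C.

1.2°C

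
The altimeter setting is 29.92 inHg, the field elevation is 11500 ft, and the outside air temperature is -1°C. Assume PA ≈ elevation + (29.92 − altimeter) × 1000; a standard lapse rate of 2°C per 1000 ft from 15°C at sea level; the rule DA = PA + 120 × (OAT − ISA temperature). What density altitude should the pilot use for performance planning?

Pressure altitude = 11500 + (29.92 − 29.92) × 1000 = 11500 + (0) = 11500 ft.
ISA temperature at 11500 ft = 15 − 2 × (11500/1000) = -8°C.
ISA deviation = -1 − (-8) = +7°C.
Density altitude = 11500 + 120 × (7) = 12340 ft.

12340 ft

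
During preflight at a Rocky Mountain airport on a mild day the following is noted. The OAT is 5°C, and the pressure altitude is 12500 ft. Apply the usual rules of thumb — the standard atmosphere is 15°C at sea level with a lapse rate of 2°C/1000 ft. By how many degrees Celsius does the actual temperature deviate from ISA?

ISA+15°C

ISA temperature at 12500 ft = 15 − 2 × (12500/1000) = -10°C.
Deviation = OAT − ISA = 5 − (-10) = +15°C.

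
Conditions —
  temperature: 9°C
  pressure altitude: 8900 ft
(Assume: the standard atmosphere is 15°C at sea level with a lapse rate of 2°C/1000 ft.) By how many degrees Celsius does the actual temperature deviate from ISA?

ISA+11.8°C

ISA temperature at 8900 ft = 15 − 2 × (8900/1000) = -2.8°C.
Deviation = OAT − ISA = 9 − (-2.8) = +11.8°C.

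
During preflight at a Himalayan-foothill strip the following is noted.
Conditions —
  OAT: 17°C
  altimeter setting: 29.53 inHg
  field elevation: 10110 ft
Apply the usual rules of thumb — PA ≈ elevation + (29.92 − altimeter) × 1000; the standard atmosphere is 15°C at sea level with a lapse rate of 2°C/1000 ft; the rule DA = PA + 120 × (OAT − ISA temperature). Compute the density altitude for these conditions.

13260 ft

Pressure altitude = 10110 + (29.92 − 29.53) × 1000 = 10110 + (+390) = 10500 ft.
ISA temperature at 10500 ft = 15 − 2 × (10500/1000) = -6°C.
ISA deviation = 17 − (-6) = +23°C.
Density altitude = 10500 + 120 × (23) = 13260 ft.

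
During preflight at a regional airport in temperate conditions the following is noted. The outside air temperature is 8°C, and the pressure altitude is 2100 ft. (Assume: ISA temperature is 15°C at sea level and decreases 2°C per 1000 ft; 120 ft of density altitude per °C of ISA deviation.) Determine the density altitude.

1764 ft

ISA temperature at 2100 ft = 15 − 2 × (2100/1000) = 10.8°C.
ISA deviation = 8 − 10.8 = -2.8°C.
Density altitude = 2100 + 120 × (-2.8) = 2100 + (-336) = 1764 ft.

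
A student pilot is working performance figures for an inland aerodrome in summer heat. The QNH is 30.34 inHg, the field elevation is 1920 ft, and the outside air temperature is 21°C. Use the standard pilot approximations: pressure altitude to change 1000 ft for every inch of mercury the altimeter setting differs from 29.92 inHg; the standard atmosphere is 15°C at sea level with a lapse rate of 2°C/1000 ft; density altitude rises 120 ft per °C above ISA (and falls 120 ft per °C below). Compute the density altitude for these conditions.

Pressure altitude = 1920 + (29.92 − 30.34) × 1000 = 1920 + (-420) = 1500 ft.
ISA temperature at 1500 ft = 15 − 2 × (1500/1000) = 12°C.
ISA deviation = 21 − 12 = +9°C.
Density altitude = 1500 + 120 × (9) = 2580 ft.

2580 ft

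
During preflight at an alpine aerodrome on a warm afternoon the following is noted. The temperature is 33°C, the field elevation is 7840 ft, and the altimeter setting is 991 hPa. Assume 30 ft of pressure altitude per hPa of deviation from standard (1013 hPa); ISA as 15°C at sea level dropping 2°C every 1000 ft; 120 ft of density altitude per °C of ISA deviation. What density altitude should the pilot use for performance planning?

12700 ft

Pressure altitude = 7840 + (1013 − 991) × 30 = 7840 + (+660) = 8500 ft.
ISA temperature at 8500 ft = 15 − 2 × (8500/1000) = -2°C.
ISA deviation = 33 − (-2) = +35°C.
Density altitude = 8500 + 120 × (35) = 12700 ft.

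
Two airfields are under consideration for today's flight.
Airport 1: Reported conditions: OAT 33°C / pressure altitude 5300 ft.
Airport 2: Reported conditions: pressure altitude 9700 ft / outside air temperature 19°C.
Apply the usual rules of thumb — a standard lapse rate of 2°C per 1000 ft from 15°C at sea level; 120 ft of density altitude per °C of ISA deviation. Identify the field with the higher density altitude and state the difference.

Airport 2 by 3776 ft

Airport 1: ISA temp = 4.4°C, deviation +28.6°C, DA = 5300 + 120 × 28.6 = 8732 ft.
Airport 2: ISA temp = -4.4°C, deviation +23.4°C, DA = 9700 + 120 × 23.4 = 12508 ft.
Airport 2 is higher by 12508 − 8732 = 3776 ft.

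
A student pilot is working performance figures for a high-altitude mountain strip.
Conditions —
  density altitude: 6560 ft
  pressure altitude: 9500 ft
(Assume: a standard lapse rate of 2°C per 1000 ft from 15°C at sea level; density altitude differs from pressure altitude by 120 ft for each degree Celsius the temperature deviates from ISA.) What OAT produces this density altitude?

Density altitude − pressure altitude = 6560 − 9500 = -2940 ft.
At 120 ft/°C that is an ISA deviation of -2940/120 = -24.5°C.
ISA temperature at 9500 ft = 15 − 2 × (9500/1000) = -4°C.
OAT = ISA + deviation = -4 + (-24.5) = -28.5°C.

-28.5°C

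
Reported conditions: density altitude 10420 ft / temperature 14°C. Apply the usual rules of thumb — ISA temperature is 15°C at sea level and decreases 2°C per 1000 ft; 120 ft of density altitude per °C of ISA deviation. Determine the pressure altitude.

8500 ft

DA = PA + 120 × (OAT − (15 − 2·PA/1000)) = PA + 120·OAT − 1800 + 0.24·PA = 1.24·PA + 120·OAT − 1800.
So 1.24·PA = 10420 − 120 × 14 + 1800 = 10540.
PA = 10540 / 1.24 = 8500 ft.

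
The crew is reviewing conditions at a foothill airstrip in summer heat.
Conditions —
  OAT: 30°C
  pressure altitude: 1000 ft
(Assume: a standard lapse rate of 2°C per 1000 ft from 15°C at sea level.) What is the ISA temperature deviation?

ISA+17°C

ISA temperature at 1000 ft = 15 − 2 × (1000/1000) = 13°C.
Deviation = OAT − ISA = 30 − 13 = +17°C.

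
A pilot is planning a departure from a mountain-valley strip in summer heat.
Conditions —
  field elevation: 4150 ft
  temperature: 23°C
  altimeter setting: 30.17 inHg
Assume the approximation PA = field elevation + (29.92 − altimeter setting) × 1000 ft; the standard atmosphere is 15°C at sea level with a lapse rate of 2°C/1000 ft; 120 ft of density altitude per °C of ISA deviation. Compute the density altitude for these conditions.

Pressure altitude = 4150 + (29.92 − 30.17) × 1000 = 4150 + (-250) = 3900 ft.
ISA temperature at 3900 ft = 15 − 2 × (3900/1000) = 7.2°C.
ISA deviation = 23 − 7.2 = +15.8°C.
Density altitude = 3900 + 120 × (15.8) = 5796 ft.

5796 ft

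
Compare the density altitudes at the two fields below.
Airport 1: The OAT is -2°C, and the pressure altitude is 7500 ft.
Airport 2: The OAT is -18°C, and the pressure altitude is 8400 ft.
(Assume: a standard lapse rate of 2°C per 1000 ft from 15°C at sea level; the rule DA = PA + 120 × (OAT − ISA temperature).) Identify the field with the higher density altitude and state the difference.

Airport 1 by 804 ft

Airport 1: ISA temp = 0°C, deviation -2°C, DA = 7500 + 120 × (-2) = 7260 ft.
Airport 2: ISA temp = -1.8°C, deviation -16.2°C, DA = 8400 + 120 × (-16.2) = 6456 ft.
Airport 1 is higher by 7260 − 6456 = 804 ft.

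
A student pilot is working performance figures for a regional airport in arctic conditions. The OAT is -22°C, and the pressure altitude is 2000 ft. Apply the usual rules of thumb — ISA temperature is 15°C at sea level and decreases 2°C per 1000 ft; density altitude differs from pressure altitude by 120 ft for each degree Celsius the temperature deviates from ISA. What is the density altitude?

-1960 ft

ISA temperature at 2000 ft = 15 − 2 × (2000/1000) = 11°C.
ISA deviation = -22 − 11 = -33°C.
Density altitude = 2000 + 120 × (-33) = 2000 + (-3960) = -1960 ft.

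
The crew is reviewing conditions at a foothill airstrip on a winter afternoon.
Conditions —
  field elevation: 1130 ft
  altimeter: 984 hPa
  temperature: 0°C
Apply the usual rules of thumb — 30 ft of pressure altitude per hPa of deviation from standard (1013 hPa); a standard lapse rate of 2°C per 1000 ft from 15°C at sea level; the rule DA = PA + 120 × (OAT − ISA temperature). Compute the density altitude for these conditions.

680 ft

Pressure altitude = 1130 + (1013 − 984) × 30 = 1130 + (+870) = 2000 ft.
ISA temperature at 2000 ft = 15 − 2 × (2000/1000) = 11°C.
ISA deviation = 0 − 11 = -11°C.
Density altitude = 2000 + 120 × (-11) = 680 ft.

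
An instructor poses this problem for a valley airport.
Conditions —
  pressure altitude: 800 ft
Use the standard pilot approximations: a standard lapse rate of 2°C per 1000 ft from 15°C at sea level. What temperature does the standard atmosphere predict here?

13.4°C

ISA temperature = 15 − 2 × (800/1000) = 15 − 1.6 = 13.4°C.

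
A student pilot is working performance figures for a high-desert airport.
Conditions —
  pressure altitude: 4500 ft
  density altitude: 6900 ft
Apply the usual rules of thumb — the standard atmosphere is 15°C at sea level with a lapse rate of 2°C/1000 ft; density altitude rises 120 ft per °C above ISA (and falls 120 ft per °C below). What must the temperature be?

Density altitude − pressure altitude = 6900 − 4500 = +2400 ft.
At 120 ft/°C that is an ISA deviation of 2400/120 = +20°C.
ISA temperature at 4500 ft = 15 − 2 × (4500/1000) = 6°C.
OAT = ISA + deviation = 6 + (+20) = 26°C.

26°C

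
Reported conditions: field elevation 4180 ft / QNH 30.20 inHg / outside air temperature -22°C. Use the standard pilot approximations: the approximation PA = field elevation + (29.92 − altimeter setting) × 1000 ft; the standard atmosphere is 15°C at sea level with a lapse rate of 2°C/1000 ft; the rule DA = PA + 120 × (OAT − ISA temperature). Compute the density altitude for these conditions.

396 ft

Pressure altitude = 4180 + (29.92 − 30.20) × 1000 = 4180 + (-280) = 3900 ft.
ISA temperature at 3900 ft = 15 − 2 × (3900/1000) = 7.2°C.
ISA deviation = -22 − 7.2 = -29.2°C.
Density altitude = 3900 + 120 × (-29.2) = 396 ft.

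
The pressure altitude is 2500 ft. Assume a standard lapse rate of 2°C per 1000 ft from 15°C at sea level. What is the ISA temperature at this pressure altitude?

ISA temperature = 15 − 2 × (2500/1000) = 15 − 5 = 10°C.

10°C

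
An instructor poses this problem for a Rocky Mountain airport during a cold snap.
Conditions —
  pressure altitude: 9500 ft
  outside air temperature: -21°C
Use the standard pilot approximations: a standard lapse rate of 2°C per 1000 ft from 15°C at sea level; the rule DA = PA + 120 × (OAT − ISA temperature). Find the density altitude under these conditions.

7460 ft

ISA temperature at 9500 ft = 15 − 2 × (9500/1000) = -4°C.
ISA deviation = -21 − (-4) = -17°C.
Density altitude = 9500 + 120 × (-17) = 9500 + (-2040) = 7460 ft.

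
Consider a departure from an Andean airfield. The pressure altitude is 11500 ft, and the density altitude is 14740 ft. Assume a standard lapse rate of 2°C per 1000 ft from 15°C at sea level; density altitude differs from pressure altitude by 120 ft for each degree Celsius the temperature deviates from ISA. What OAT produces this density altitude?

19°C

Density altitude − pressure altitude = 14740 − 11500 = +3240 ft.
At 120 ft/°C that is an ISA deviation of 3240/120 = +27°C.
ISA temperature at 11500 ft = 15 − 2 × (11500/1000) = -8°C.
OAT = ISA + deviation = -8 + (+27) = 19°C.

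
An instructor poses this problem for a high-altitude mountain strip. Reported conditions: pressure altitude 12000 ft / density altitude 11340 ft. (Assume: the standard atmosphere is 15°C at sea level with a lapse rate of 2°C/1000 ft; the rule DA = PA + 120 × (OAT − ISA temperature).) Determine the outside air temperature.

-14.5°C

Density altitude − pressure altitude = 11340 − 12000 = -660 ft.
At 120 ft/°C that is an ISA deviation of -660/120 = -5.5°C.
ISA temperature at 12000 ft = 15 − 2 × (12000/1000) = -9°C.
OAT = ISA + deviation = -9 + (-5.5) = -14.5°C.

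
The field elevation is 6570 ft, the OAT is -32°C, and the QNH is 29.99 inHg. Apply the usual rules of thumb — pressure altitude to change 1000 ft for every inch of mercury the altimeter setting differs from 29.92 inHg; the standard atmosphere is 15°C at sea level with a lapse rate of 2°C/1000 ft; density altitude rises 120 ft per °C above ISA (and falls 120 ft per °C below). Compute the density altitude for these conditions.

Pressure altitude = 6570 + (29.92 − 29.99) × 1000 = 6570 + (-70) = 6500 ft.
ISA temperature at 6500 ft = 15 − 2 × (6500/1000) = 2°C.
ISA deviation = -32 − 2 = -34°C.
Density altitude = 6500 + 120 × (-34) = 2420 ft.

2420 ft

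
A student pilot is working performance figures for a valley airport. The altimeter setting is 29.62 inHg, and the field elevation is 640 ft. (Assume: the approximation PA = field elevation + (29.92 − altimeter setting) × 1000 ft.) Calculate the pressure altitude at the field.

940 ft

Pressure correction = (29.92 − 29.62) × 1000 = +300 ft.
Pressure altitude = 640 + (+300) = 940 ft.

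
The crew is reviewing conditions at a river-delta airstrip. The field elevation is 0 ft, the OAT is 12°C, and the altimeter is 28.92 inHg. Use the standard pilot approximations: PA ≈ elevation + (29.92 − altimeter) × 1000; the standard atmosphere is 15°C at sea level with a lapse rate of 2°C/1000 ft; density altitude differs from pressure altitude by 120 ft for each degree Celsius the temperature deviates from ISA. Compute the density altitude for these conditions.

880 ft

Pressure altitude = 0 + (29.92 − 28.92) × 1000 = 0 + (+1000) = 1000 ft.
ISA temperature at 1000 ft = 15 − 2 × (1000/1000) = 13°C.
ISA deviation = 12 − 13 = -1°C.
Density altitude = 1000 + 120 × (-1) = 880 ft.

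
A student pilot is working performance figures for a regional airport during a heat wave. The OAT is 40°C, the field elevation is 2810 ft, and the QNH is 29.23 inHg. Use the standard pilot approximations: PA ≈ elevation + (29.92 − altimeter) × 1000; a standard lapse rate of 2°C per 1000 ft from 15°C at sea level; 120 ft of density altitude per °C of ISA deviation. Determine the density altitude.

Pressure altitude = 2810 + (29.92 − 29.23) × 1000 = 2810 + (+690) = 3500 ft.
ISA temperature at 3500 ft = 15 − 2 × (3500/1000) = 8°C.
ISA deviation = 40 − 8 = +32°C.
Density altitude = 3500 + 120 × (32) = 7340 ft.

7340 ft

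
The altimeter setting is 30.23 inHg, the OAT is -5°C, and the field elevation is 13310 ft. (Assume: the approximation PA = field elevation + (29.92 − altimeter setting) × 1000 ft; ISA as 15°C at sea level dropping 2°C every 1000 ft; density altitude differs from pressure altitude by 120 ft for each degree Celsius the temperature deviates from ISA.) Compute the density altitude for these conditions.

Pressure altitude = 13310 + (29.92 − 30.23) × 1000 = 13310 + (-310) = 13000 ft.
ISA temperature at 13000 ft = 15 − 2 × (13000/1000) = -11°C.
ISA deviation = -5 − (-11) = +6°C.
Density altitude = 13000 + 120 × (6) = 13720 ft.

13720 ft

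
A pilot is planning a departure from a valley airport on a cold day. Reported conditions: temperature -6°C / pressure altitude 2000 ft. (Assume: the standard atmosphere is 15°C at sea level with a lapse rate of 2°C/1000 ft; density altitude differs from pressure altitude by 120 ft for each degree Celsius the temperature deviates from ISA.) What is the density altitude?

ISA temperature at 2000 ft = 15 − 2 × (2000/1000) = 11°C.
ISA deviation = -6 − 11 = -17°C.
Density altitude = 2000 + 120 × (-17) = 2000 + (-2040) = -40 ft.

-40 ft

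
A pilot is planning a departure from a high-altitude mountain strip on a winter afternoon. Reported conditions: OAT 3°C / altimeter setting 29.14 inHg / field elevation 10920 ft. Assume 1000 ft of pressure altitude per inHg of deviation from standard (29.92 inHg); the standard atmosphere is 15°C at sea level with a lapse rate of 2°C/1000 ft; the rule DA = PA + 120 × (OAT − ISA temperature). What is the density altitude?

13068 ft

Pressure altitude = 10920 + (29.92 − 29.14) × 1000 = 10920 + (+780) = 11700 ft.
ISA temperature at 11700 ft = 15 − 2 × (11700/1000) = -8.4°C.
ISA deviation = 3 − (-8.4) = +11.4°C.
Density altitude = 11700 + 120 × (11.4) = 13068 ft.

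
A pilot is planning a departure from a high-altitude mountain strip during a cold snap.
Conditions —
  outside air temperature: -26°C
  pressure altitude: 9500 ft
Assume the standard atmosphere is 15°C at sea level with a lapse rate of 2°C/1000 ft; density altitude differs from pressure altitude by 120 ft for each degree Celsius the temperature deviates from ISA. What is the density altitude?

6860 ft

ISA temperature at 9500 ft = 15 − 2 × (9500/1000) = -4°C.
ISA deviation = -26 − (-4) = -22°C.
Density altitude = 9500 + 120 × (-22) = 9500 + (-2640) = 6860 ft.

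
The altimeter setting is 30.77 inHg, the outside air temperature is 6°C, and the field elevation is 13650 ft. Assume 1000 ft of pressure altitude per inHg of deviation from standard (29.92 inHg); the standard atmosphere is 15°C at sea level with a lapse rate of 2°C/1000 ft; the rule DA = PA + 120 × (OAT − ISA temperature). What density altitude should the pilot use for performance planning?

14792 ft

Pressure altitude = 13650 + (29.92 − 30.77) × 1000 = 13650 + (-850) = 12800 ft.
ISA temperature at 12800 ft = 15 − 2 × (12800/1000) = -10.6°C.
ISA deviation = 6 − (-10.6) = +16.6°C.
Density altitude = 12800 + 120 × (16.6) = 14792 ft.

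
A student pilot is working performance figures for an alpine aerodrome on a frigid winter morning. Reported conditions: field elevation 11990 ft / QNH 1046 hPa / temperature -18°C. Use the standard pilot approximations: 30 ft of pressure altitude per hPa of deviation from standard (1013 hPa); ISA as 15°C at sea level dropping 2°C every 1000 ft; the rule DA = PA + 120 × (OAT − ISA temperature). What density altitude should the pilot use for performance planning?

9680 ft

Pressure altitude = 11990 + (1013 − 1046) × 30 = 11990 + (-990) = 11000 ft.
ISA temperature at 11000 ft = 15 − 2 × (11000/1000) = -7°C.
ISA deviation = -18 − (-7) = -11°C.
Density altitude = 11000 + 120 × (-11) = 9680 ft.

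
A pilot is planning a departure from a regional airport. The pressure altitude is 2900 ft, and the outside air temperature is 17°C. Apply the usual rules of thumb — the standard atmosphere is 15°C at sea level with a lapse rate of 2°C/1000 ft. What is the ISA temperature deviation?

ISA+7.8°C

ISA temperature at 2900 ft = 15 − 2 × (2900/1000) = 9.2°C.
Deviation = OAT − ISA = 17 − 9.2 = +7.8°C.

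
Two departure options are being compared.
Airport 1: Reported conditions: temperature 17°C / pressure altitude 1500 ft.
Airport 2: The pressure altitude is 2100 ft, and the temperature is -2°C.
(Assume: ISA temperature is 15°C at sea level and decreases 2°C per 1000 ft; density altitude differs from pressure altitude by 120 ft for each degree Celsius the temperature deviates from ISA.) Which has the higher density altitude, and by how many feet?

Airport 1: ISA temp = 12°C, deviation +5°C, DA = 1500 + 120 × 5 = 2100 ft.
Airport 2: ISA temp = 10.8°C, deviation -12.8°C, DA = 2100 + 120 × (-12.8) = 564 ft.
Airport 1 is higher by 2100 − 564 = 1536 ft.

Airport 1 by 1536 ft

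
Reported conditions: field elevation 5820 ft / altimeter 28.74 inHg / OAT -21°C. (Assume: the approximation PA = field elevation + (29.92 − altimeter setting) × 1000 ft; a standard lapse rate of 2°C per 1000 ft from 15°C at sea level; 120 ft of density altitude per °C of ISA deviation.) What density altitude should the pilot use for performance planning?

Pressure altitude = 5820 + (29.92 − 28.74) × 1000 = 5820 + (+1180) = 7000 ft.
ISA temperature at 7000 ft = 15 − 2 × (7000/1000) = 1°C.
ISA deviation = -21 − 1 = -22°C.
Density altitude = 7000 + 120 × (-22) = 4360 ft.

4360 ft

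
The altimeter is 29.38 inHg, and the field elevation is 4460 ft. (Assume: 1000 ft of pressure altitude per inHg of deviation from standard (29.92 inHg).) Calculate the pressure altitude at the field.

Pressure correction = (29.92 − 29.38) × 1000 = +540 ft.
Pressure altitude = 4460 + (+540) = 5000 ft.

5000 ft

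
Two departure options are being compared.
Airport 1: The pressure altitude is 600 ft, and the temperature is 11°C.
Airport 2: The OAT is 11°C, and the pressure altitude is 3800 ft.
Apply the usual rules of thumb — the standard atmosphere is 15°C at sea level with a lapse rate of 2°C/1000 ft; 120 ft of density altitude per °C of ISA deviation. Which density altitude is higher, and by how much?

Airport 2 by 3968 ft

Airport 1: ISA temp = 13.8°C, deviation -2.8°C, DA = 600 + 120 × (-2.8) = 264 ft.
Airport 2: ISA temp = 7.4°C, deviation +3.6°C, DA = 3800 + 120 × 3.6 = 4232 ft.
Airport 2 is higher by 4232 − 264 = 3968 ft.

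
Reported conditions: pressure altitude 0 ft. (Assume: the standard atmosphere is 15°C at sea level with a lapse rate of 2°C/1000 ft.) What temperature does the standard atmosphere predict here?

15°C

ISA temperature = 15 − 2 × (0/1000) = 15 − 0 = 15°C.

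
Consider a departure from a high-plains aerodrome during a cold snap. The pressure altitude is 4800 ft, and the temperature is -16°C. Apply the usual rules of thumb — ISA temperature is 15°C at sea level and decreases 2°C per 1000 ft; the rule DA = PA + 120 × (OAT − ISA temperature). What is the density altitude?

ISA temperature at 4800 ft = 15 − 2 × (4800/1000) = 5.4°C.
ISA deviation = -16 − 5.4 = -21.4°C.
Density altitude = 4800 + 120 × (-21.4) = 4800 + (-2568) = 2232 ft.

2232 ft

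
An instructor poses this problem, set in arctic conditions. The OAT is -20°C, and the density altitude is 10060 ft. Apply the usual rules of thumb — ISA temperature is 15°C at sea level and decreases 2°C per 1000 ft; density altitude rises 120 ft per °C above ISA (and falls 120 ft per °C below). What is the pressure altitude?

11500 ft

DA = PA + 120 × (OAT − (15 − 2·PA/1000)) = PA + 120·OAT − 1800 + 0.24·PA = 1.24·PA + 120·OAT − 1800.
So 1.24·PA = 10060 − 120 × (-20) + 1800 = 14260.
PA = 14260 / 1.24 = 11500 ft.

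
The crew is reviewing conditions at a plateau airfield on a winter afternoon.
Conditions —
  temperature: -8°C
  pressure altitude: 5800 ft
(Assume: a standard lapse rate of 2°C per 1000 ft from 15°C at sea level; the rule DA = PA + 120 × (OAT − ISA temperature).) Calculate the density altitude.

ISA temperature at 5800 ft = 15 − 2 × (5800/1000) = 3.4°C.
ISA deviation = -8 − 3.4 = -11.4°C.
Density altitude = 5800 + 120 × (-11.4) = 5800 + (-1368) = 4432 ft.

4432 ft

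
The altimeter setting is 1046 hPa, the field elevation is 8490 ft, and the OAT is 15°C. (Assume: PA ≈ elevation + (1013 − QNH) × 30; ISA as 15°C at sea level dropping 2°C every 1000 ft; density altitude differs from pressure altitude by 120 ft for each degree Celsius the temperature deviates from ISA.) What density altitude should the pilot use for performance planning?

9300 ft

Pressure altitude = 8490 + (1013 − 1046) × 30 = 8490 + (-990) = 7500 ft.
ISA temperature at 7500 ft = 15 − 2 × (7500/1000) = 0°C.
ISA deviation = 15 − 0 = +15°C.
Density altitude = 7500 + 120 × (15) = 9300 ft.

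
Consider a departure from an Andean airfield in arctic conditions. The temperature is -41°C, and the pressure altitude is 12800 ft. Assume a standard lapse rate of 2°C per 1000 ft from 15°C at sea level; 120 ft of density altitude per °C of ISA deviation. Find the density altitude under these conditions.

ISA temperature at 12800 ft = 15 − 2 × (12800/1000) = -10.6°C.
ISA deviation = -41 − (-10.6) = -30.4°C.
Density altitude = 12800 + 120 × (-30.4) = 12800 + (-3648) = 9152 ft.

9152 ft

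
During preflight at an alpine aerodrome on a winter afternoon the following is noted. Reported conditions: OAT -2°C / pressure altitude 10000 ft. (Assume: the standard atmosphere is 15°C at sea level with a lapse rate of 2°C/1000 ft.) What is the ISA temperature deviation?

ISA temperature at 10000 ft = 15 − 2 × (10000/1000) = -5°C.
Deviation = OAT − ISA = -2 − (-5) = +3°C.

ISA+3°C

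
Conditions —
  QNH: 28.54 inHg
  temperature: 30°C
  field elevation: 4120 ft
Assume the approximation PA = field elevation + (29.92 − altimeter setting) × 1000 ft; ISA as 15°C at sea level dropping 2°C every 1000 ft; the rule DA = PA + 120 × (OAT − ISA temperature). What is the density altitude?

Pressure altitude = 4120 + (29.92 − 28.54) × 1000 = 4120 + (+1380) = 5500 ft.
ISA temperature at 5500 ft = 15 − 2 × (5500/1000) = 4°C.
ISA deviation = 30 − 4 = +26°C.
Density altitude = 5500 + 120 × (26) = 8620 ft.

8620 ft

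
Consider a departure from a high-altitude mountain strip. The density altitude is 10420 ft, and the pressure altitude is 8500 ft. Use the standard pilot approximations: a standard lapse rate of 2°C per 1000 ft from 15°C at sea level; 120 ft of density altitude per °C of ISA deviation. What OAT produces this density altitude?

14°C

Density altitude − pressure altitude = 10420 − 8500 = +1920 ft.
At 120 ft/°C that is an ISA deviation of 1920/120 = +16°C.
ISA temperature at 8500 ft = 15 − 2 × (8500/1000) = -2°C.
OAT = ISA + deviation = -2 + (+16) = 14°C.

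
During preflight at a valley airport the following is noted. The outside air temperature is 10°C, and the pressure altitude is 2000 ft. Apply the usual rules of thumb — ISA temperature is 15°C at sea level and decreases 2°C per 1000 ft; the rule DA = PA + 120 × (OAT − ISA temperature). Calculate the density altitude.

1880 ft

ISA temperature at 2000 ft = 15 − 2 × (2000/1000) = 11°C.
ISA deviation = 10 − 11 = -1°C.
Density altitude = 2000 + 120 × (-1) = 2000 + (-120) = 1880 ft.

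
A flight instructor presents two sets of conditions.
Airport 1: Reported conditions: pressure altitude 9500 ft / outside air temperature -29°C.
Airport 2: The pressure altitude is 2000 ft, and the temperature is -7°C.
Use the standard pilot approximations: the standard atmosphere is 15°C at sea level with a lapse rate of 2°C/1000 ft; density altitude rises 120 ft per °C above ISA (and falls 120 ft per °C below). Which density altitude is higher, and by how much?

Airport 1 by 6660 ft

Airport 1: ISA temp = -4°C, deviation -25°C, DA = 9500 + 120 × (-25) = 6500 ft.
Airport 2: ISA temp = 11°C, deviation -18°C, DA = 2000 + 120 × (-18) = -160 ft.
Airport 1 is higher by 6500 − (-160) = 6660 ft.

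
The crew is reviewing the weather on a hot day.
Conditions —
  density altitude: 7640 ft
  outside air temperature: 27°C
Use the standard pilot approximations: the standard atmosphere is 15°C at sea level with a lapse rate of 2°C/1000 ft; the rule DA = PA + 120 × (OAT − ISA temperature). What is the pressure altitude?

5000 ft

DA = PA + 120 × (OAT − (15 − 2·PA/1000)) = PA + 120·OAT − 1800 + 0.24·PA = 1.24·PA + 120·OAT − 1800.
So 1.24·PA = 7640 − 120 × 27 + 1800 = 6200.
PA = 6200 / 1.24 = 5000 ft.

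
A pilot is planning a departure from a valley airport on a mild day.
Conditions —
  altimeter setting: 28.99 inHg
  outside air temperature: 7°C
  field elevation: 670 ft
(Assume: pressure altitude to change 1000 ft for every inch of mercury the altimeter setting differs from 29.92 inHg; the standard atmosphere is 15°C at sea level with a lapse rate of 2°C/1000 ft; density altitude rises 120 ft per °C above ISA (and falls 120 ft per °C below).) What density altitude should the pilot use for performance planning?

1024 ft

Pressure altitude = 670 + (29.92 − 28.99) × 1000 = 670 + (+930) = 1600 ft.
ISA temperature at 1600 ft = 15 − 2 × (1600/1000) = 11.8°C.
ISA deviation = 7 − 11.8 = -4.8°C.
Density altitude = 1600 + 120 × (-4.8) = 1024 ft.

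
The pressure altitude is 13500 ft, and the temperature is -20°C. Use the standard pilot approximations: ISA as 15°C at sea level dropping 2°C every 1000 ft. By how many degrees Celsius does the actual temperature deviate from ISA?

ISA temperature at 13500 ft = 15 − 2 × (13500/1000) = -12°C.
Deviation = OAT − ISA = -20 − (-12) = -8°C.

ISA-8°C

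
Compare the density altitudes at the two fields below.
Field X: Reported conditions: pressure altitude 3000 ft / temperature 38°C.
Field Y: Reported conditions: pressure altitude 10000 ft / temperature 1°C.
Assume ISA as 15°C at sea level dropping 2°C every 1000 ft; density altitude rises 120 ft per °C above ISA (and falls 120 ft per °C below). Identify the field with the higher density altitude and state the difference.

Field X: ISA temp = 9°C, deviation +29°C, DA = 3000 + 120 × 29 = 6480 ft.
Field Y: ISA temp = -5°C, deviation +6°C, DA = 10000 + 120 × 6 = 10720 ft.
Field Y is higher by 10720 − 6480 = 4240 ft.

Field Y by 4240 ft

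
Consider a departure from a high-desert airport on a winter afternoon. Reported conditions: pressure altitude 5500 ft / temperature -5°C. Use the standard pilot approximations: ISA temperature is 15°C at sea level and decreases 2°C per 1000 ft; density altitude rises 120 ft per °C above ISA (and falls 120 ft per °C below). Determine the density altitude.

4420 ft

ISA temperature at 5500 ft = 15 − 2 × (5500/1000) = 4°C.
ISA deviation = -5 − 4 = -9°C.
Density altitude = 5500 + 120 × (-9) = 5500 + (-1080) = 4420 ft.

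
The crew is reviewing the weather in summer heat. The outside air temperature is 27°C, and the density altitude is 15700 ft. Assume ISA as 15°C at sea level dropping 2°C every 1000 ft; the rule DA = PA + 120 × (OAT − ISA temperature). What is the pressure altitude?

11500 ft

DA = PA + 120 × (OAT − (15 − 2·PA/1000)) = PA + 120·OAT − 1800 + 0.24·PA = 1.24·PA + 120·OAT − 1800.
So 1.24·PA = 15700 − 120 × 27 + 1800 = 14260.
PA = 14260 / 1.24 = 11500 ft.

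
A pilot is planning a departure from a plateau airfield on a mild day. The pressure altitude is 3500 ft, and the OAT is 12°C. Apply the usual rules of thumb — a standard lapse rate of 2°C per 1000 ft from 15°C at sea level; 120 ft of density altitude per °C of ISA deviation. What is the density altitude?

3980 ft

ISA temperature at 3500 ft = 15 − 2 × (3500/1000) = 8°C.
ISA deviation = 12 − 8 = +4°C.
Density altitude = 3500 + 120 × (4) = 3500 + (+480) = 3980 ft.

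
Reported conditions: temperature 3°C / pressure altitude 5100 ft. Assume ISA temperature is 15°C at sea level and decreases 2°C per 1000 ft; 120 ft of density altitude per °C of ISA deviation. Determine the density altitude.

ISA temperature at 5100 ft = 15 − 2 × (5100/1000) = 4.8°C.
ISA deviation = 3 − 4.8 = -1.8°C.
Density altitude = 5100 + 120 × (-1.8) = 5100 + (-216) = 4884 ft.

4884 ft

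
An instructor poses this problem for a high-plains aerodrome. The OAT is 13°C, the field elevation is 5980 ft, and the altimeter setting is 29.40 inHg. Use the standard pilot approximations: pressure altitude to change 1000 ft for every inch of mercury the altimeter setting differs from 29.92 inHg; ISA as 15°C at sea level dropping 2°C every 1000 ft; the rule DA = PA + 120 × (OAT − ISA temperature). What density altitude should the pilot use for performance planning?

7820 ft

Pressure altitude = 5980 + (29.92 − 29.40) × 1000 = 5980 + (+520) = 6500 ft.
ISA temperature at 6500 ft = 15 − 2 × (6500/1000) = 2°C.
ISA deviation = 13 − 2 = +11°C.
Density altitude = 6500 + 120 × (11) = 7820 ft.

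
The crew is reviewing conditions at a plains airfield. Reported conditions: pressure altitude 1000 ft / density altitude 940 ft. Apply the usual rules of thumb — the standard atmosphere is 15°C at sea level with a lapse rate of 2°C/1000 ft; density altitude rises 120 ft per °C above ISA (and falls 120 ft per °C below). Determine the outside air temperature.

Density altitude − pressure altitude = 940 − 1000 = -60 ft.
At 120 ft/°C that is an ISA deviation of -60/120 = -0.5°C.
ISA temperature at 1000 ft = 15 − 2 × (1000/1000) = 13°C.
OAT = ISA + deviation = 13 + (-0.5) = 12.5°C.

12.5°C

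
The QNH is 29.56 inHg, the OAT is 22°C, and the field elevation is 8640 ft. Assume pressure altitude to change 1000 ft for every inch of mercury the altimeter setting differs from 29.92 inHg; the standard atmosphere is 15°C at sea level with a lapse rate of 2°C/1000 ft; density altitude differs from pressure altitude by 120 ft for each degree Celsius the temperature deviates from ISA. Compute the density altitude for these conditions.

12000 ft

Pressure altitude = 8640 + (29.92 − 29.56) × 1000 = 8640 + (+360) = 9000 ft.
ISA temperature at 9000 ft = 15 − 2 × (9000/1000) = -3°C.
ISA deviation = 22 − (-3) = +25°C.
Density altitude = 9000 + 120 × (25) = 12000 ft.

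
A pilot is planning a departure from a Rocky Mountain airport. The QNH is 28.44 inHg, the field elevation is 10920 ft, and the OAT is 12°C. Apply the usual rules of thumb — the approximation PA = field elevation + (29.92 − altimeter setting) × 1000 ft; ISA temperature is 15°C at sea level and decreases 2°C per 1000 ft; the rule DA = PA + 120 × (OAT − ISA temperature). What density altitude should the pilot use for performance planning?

15016 ft

Pressure altitude = 10920 + (29.92 − 28.44) × 1000 = 10920 + (+1480) = 12400 ft.
ISA temperature at 12400 ft = 15 − 2 × (12400/1000) = -9.8°C.
ISA deviation = 12 − (-9.8) = +21.8°C.
Density altitude = 12400 + 120 × (21.8) = 15016 ft.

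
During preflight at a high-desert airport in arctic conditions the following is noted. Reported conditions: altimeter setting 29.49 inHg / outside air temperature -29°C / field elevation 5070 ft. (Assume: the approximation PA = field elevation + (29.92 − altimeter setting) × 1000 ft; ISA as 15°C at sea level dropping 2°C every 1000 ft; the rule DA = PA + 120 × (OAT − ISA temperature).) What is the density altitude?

Pressure altitude = 5070 + (29.92 − 29.49) × 1000 = 5070 + (+430) = 5500 ft.
ISA temperature at 5500 ft = 15 − 2 × (5500/1000) = 4°C.
ISA deviation = -29 − 4 = -33°C.
Density altitude = 5500 + 120 × (-33) = 1540 ft.

1540 ft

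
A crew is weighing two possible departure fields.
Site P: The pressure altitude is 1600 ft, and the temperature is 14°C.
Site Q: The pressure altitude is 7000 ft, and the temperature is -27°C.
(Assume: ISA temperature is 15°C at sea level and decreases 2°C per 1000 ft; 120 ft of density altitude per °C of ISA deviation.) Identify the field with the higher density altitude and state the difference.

Site Q by 1776 ft

Site P: ISA temp = 11.8°C, deviation +2.2°C, DA = 1600 + 120 × 2.2 = 1864 ft.
Site Q: ISA temp = 1°C, deviation -28°C, DA = 7000 + 120 × (-28) = 3640 ft.
Site Q is higher by 3640 − 1864 = 1776 ft.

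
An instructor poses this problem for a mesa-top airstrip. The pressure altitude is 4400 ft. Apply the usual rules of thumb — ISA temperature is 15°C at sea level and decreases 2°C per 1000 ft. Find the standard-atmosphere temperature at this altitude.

6.2°C

ISA temperature = 15 − 2 × (4400/1000) = 15 − 8.8 = 6.2°C.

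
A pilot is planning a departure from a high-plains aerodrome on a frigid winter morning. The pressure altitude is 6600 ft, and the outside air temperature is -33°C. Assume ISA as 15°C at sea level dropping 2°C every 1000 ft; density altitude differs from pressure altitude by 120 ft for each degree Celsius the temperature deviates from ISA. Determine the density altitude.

2424 ft

ISA temperature at 6600 ft = 15 − 2 × (6600/1000) = 1.8°C.
ISA deviation = -33 − 1.8 = -34.8°C.
Density altitude = 6600 + 120 × (-34.8) = 6600 + (-4176) = 2424 ft.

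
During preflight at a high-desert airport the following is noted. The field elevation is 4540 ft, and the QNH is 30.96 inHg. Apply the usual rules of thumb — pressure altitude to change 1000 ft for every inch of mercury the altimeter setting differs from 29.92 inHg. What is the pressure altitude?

3500 ft

Pressure correction = (29.92 − 30.96) × 1000 = -1040 ft.
Pressure altitude = 4540 + (-1040) = 3500 ft.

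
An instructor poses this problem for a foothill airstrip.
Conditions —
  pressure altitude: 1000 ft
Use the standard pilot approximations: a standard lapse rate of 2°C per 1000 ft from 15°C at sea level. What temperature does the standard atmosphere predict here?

13°C

ISA temperature = 15 − 2 × (1000/1000) = 15 − 2 = 13°C.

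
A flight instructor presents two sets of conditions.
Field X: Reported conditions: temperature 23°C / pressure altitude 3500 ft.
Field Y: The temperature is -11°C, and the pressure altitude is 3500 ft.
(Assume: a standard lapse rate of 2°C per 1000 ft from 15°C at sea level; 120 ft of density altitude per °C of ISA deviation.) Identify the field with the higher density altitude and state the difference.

Field X by 4080 ft

Field X: ISA temp = 8°C, deviation +15°C, DA = 3500 + 120 × 15 = 5300 ft.
Field Y: ISA temp = 8°C, deviation -19°C, DA = 3500 + 120 × (-19) = 1220 ft.
Field X is higher by 5300 − 1220 = 4080 ft.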